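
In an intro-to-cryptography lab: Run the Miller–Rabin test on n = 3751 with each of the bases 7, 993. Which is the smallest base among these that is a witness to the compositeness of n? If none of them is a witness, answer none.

7

n − 1 = 3750 = 2^1 · 1875, so s = 1 and d = 1875.
Base 7: x_0 = 7^1875 mod 3751 = 714. x_0 ∉ {1, 3750} and s = 1, so 7 is a Miller–Rabin witness and 3751 is composite.
Base 993: x_0 = 993^1875 mod 3751 = 683. x_0 ∉ {1, 3750} and s = 1, so 993 is a Miller–Rabin witness and 3751 is composite.
The smallest witness among the given bases is 7.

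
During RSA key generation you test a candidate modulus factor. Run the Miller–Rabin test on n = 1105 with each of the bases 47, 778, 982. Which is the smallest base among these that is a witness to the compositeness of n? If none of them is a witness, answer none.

n − 1 = 1104 = 2^4 · 69, so s = 4 and d = 69.
Base 47: x_0 = 47^69 mod 1105 = 47. x_0 is neither 1 nor 1104, so continue squaring. x_1 = 47^2 mod 1105 = 1104. x_1 ≡ −1, so 47 is not a witness.
Base 778: x_0 = 778^69 mod 1105 = 268. x_0 is neither 1 nor 1104, so continue squaring. x_1 = 268^2 mod 1105 = 1104. x_1 ≡ −1, so 778 is not a witness.
Base 982: x_0 = 982^69 mod 1105 = 47. x_0 is neither 1 nor 1104, so continue squaring. x_1 = 47^2 mod 1105 = 1104. x_1 ≡ −1, so 982 is not a witness.
No listed base is a witness for 1105.

none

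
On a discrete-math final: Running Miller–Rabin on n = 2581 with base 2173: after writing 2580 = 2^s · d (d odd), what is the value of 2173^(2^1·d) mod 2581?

1280

n − 1 = 2580 = 2^2 · 645, so s = 2 and d = 645.
x_0 = 2173^645 mod 2581 = 230.
x_1 = 230^2 mod 2581 = 1280.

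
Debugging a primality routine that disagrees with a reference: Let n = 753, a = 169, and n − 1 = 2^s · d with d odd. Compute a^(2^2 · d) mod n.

n − 1 = 752 = 2^4 · 47, so s = 4 and d = 47.
Repeated squaring mod 753: 169^1 ≡ 169, 169^2 ≡ 700, 169^4 ≡ 550, 169^8 ≡ 547, 169^16 ≡ 268, 169^32 ≡ 289.
47 = 32 + 8 + 4 + 2 + 1, so 169^47 ≡ 289·547·550·700·169 ≡ 739 (mod 753).
x_0 = 739.
x_1 = 739^2 mod 753 = 196.
x_2 = 196^2 mod 753 = 13.

13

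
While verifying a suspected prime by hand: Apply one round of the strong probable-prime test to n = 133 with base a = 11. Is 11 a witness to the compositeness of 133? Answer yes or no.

no

n − 1 = 132 = 2^2 · 33, so s = 2 and d = 33.
x_0 = 11^33 mod 133 = 1.
x_0 = 1, so 11 is not a witness.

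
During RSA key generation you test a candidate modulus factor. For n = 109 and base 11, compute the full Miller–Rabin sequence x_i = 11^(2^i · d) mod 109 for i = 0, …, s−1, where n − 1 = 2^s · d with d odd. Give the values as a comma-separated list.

n − 1 = 108 = 2^2 · 27, so s = 2 and d = 27.
x_0 = 11^27 mod 109 = 76.
x_1 = 76^2 mod 109 = 108.

76, 108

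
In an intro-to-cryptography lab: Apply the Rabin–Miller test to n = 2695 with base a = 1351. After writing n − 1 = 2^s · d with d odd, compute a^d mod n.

n − 1 = 2694 = 2^1 · 1347, so s = 1 and d = 1347.
1351^1347 mod 2695 = 686.

686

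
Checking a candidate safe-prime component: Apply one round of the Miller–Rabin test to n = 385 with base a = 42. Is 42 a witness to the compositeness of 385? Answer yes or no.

yes

n − 1 = 384 = 2^7 · 3, so s = 7 and d = 3.
x_0 = 42^3 mod 385 = 168.
x_0 is neither 1 nor 384, so continue squaring.
x_1 = 168^2 mod 385 = 119.
x_2 = 119^2 mod 385 = 301.
x_3 = 301^2 mod 385 = 126.
x_4 = 126^2 mod 385 = 91.
x_5 = 91^2 mod 385 = 196.
x_6 = 196^2 mod 385 = 301.
Reached i = s−1 = 6 without hitting −1: 42 is a Miller–Rabin witness and 385 is composite.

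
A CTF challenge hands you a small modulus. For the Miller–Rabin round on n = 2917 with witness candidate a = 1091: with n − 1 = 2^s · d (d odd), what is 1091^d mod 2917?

n − 1 = 2916 = 2^2 · 729, so s = 2 and d = 729.
1091^729 mod 2917 = 2916.

2916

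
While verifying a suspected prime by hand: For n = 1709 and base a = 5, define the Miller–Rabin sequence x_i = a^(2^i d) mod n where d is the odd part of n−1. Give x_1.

1

n − 1 = 1708 = 2^2 · 427, so s = 2 and d = 427.
By repeated squaring, 5^427 ≡ 1708 (mod 1709).
x_0 = 1708.
x_1 = 1708^2 mod 1709 = 1.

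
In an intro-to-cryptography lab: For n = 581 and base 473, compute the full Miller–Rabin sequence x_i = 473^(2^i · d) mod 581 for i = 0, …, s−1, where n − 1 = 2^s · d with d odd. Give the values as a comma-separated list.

291, 436

n − 1 = 580 = 2^2 · 145, so s = 2 and d = 145.
x_0 = 473^145 mod 581 = 291.
x_1 = 291^2 mod 581 = 436.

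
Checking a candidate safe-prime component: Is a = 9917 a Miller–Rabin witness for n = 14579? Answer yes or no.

n − 1 = 14578 = 2^1 · 7289, so s = 1 and d = 7289.
Repeated squaring mod 14579: 9917^1 ≡ 9917, 9917^2 ≡ 11534, 9917^4 ≡ 14360, 9917^8 ≡ 4224, 9917^16 ≡ 12059, 9917^32 ≡ 8535, 9917^64 ≡ 9541, 9917^128 ≡ 13984, 9917^256 ≡ 4129, 9917^512 ≡ 5790, 9917^1024 ≡ 6979, 9917^2048 ≡ 12581, 9917^4096 ≡ 11937.
7289 = 4096 + 2048 + 1024 + 64 + 32 + 16 + 8 + 1, so 9917^7289 ≡ 11937·12581·6979·9541·8535·12059·4224·9917 ≡ 3775 (mod 14579).
x_0 = 9917^7289 mod 14579 = 3775.
x_0 ∉ {1, 14578} and s = 1, so 9917 is a Miller–Rabin witness and 14579 is composite.

yes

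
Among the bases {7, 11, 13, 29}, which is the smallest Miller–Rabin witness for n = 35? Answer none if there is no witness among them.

n − 1 = 34 = 2^1 · 17, so s = 1 and d = 17.
Base 7: x_0 = 7^17 mod 35 = 7. x_0 ∉ {1, 34} and s = 1, so 7 is a Miller–Rabin witness and 35 is composite.
Base 11: x_0 = 11^17 mod 35 = 16. x_0 ∉ {1, 34} and s = 1, so 11 is a Miller–Rabin witness and 35 is composite.
Base 13: x_0 = 13^17 mod 35 = 13. x_0 ∉ {1, 34} and s = 1, so 13 is a Miller–Rabin witness and 35 is composite.
Base 29: x_0 = 29^17 mod 35 = 29. x_0 ∉ {1, 34} and s = 1, so 29 is a Miller–Rabin witness and 35 is composite.
The smallest witness among the given bases is 7.

7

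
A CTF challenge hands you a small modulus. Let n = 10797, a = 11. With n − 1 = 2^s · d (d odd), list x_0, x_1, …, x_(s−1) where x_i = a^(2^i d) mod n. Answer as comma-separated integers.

n − 1 = 10796 = 2^2 · 2699, so s = 2 and d = 2699.
x_0 = 11^2699 mod 10797 = 233.
x_1 = 233^2 mod 10797 = 304.

233, 304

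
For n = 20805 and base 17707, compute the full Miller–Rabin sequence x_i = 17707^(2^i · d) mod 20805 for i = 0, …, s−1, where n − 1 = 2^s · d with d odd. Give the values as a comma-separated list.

n − 1 = 20804 = 2^2 · 5201, so s = 2 and d = 5201.
x_0 = 17707^5201 mod 20805 = 5167.
x_1 = 5167^2 mod 20805 = 5074.

5167, 5074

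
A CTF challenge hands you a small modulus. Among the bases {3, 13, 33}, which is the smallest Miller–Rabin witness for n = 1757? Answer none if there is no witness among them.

n − 1 = 1756 = 2^2 · 439, so s = 2 and d = 439.
Base 3: x_0 = 3^439 mod 1757 = 1529. x_0 is neither 1 nor 1756, so continue squaring. x_1 = 1529^2 mod 1757 = 1031. Reached i = s−1 = 1 without hitting −1: 3 is a Miller–Rabin witness and 1757 is composite.
Base 13: x_0 = 13^439 mod 1757 = 1042. x_0 is neither 1 nor 1756, so continue squaring. x_1 = 1042^2 mod 1757 = 1695. Reached i = s−1 = 1 without hitting −1: 13 is a Miller–Rabin witness and 1757 is composite.
Base 33: x_0 = 33^439 mod 1757 = 61. x_0 is neither 1 nor 1756, so continue squaring. x_1 = 61^2 mod 1757 = 207. Reached i = s−1 = 1 without hitting −1: 33 is a Miller–Rabin witness and 1757 is composite.
The smallest witness among the given bases is 3.

3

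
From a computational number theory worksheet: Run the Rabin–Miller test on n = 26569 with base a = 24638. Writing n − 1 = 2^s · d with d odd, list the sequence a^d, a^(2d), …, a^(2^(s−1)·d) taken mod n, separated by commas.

23473, 20376, 14182

n − 1 = 26568 = 2^3 · 3321, so s = 3 and d = 3321.
x_0 = 24638^3321 mod 26569 = 23473.
x_1 = 23473^2 mod 26569 = 20376.
x_2 = 20376^2 mod 26569 = 14182.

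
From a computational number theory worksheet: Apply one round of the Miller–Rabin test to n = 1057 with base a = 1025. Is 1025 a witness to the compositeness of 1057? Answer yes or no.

n − 1 = 1056 = 2^5 · 33, so s = 5 and d = 33.
x_0 = 1025^33 mod 1057 = 1056.
x_0 = 1056 ≡ −1, so 1025 is not a witness.

no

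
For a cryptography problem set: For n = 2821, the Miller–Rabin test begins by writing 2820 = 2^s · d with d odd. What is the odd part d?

Halving: 2820 → 1410 → 705; 705 is odd.
So 2820 = 2^2 · 705.

705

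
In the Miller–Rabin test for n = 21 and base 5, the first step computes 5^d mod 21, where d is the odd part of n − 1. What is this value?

17

n − 1 = 20 = 2^2 · 5, so s = 2 and d = 5.
5^5 mod 21 = 17.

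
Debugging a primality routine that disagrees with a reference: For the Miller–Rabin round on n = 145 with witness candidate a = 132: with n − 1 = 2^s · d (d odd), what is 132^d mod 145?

n − 1 = 144 = 2^4 · 9, so s = 4 and d = 9.
By repeated squaring, 132^9 ≡ 82 (mod 145).

82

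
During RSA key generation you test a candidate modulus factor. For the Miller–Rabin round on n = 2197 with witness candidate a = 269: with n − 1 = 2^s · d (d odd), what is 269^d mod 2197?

n − 1 = 2196 = 2^2 · 549, so s = 2 and d = 549.
269^549 mod 2197 = 27.

27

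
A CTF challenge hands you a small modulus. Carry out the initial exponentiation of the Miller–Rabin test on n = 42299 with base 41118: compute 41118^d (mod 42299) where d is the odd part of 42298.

n − 1 = 42298 = 2^1 · 21149, so s = 1 and d = 21149.
By repeated squaring, 41118^21149 ≡ 42298 (mod 42299).

42298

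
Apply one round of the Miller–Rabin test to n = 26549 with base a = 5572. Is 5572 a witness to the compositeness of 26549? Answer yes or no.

n − 1 = 26548 = 2^2 · 6637, so s = 2 and d = 6637.
By repeated squaring, 5572^6637 ≡ 17920 (mod 26549).
x_0 = 5572^6637 mod 26549 = 17920.
x_0 is neither 1 nor 26548, so continue squaring.
x_1 = 17920^2 mod 26549 = 16245.
Reached i = s−1 = 1 without hitting −1: 5572 is a Miller–Rabin witness and 26549 is composite.

yes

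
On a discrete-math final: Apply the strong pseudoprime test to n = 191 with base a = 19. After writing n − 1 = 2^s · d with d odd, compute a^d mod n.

n − 1 = 190 = 2^1 · 95, so s = 1 and d = 95.
19^95 mod 191 = 190.

190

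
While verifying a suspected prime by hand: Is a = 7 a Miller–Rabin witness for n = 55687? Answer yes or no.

n − 1 = 55686 = 2^1 · 27843, so s = 1 and d = 27843.
x_0 = 7^27843 mod 55687 = 27138.
x_0 ∉ {1, 55686} and s = 1, so 7 is a Miller–Rabin witness and 55687 is composite.

yes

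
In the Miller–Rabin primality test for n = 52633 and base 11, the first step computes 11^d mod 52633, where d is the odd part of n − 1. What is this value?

n − 1 = 52632 = 2^3 · 6579, so s = 3 and d = 6579.
Repeated squaring mod 52633: 11^1 ≡ 11, 11^2 ≡ 121, 11^4 ≡ 14641, 11^8 ≡ 37305, 11^16 ≡ 46505, 11^32 ≡ 25055, 11^64 ≡ 51867, 11^128 ≡ 7793, 11^256 ≡ 45000, 11^512 ≡ 50591, 11^1024 ≡ 11757, 11^2048 ≡ 12791, 11^4096 ≡ 26317.
6579 = 4096 + 2048 + 256 + 128 + 32 + 16 + 2 + 1, so 11^6579 ≡ 26317·12791·45000·7793·25055·46505·121·11 ≡ 15758 (mod 52633).

15758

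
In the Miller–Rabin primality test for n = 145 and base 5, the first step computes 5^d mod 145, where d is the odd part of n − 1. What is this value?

120

n − 1 = 144 = 2^4 · 9, so s = 4 and d = 9.
5^9 mod 145 = 120.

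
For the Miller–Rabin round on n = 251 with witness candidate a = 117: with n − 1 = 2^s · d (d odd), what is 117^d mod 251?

1

n − 1 = 250 = 2^1 · 125, so s = 1 and d = 125.
117^125 mod 251 = 1.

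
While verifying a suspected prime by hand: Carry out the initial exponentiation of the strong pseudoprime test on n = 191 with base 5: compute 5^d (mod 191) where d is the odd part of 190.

1

n − 1 = 190 = 2^1 · 95, so s = 1 and d = 95.
Repeated squaring mod 191: 5^1 ≡ 5, 5^2 ≡ 25, 5^4 ≡ 52, 5^8 ≡ 30, 5^16 ≡ 136, 5^32 ≡ 160, 5^64 ≡ 6.
95 = 64 + 16 + 8 + 4 + 2 + 1, so 5^95 ≡ 6·136·30·52·25·5 ≡ 1 (mod 191).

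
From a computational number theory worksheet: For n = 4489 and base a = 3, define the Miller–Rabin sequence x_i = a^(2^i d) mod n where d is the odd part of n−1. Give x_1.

3619

n − 1 = 4488 = 2^3 · 561, so s = 3 and d = 561.
Repeated squaring mod 4489: 3^1 ≡ 3, 3^2 ≡ 9, 3^4 ≡ 81, 3^8 ≡ 2072, 3^16 ≡ 1700, 3^32 ≡ 3573, 3^64 ≡ 4102, 3^128 ≡ 1632, 3^256 ≡ 1447, 3^512 ≡ 1935.
561 = 512 + 32 + 16 + 1, so 3^561 ≡ 1935·3573·1700·3 ≡ 2679 (mod 4489).
x_0 = 2679.
x_1 = 2679^2 mod 4489 = 3619.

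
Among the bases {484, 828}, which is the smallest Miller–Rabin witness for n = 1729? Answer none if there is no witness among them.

n − 1 = 1728 = 2^6 · 27, so s = 6 and d = 27.
Base 484: x_0 = 484^27 mod 1729 = 1. x_0 = 1, so 484 is not a witness.
Base 828: x_0 = 828^27 mod 1729 = 1. x_0 = 1, so 828 is not a witness.
No listed base is a witness for 1729.

none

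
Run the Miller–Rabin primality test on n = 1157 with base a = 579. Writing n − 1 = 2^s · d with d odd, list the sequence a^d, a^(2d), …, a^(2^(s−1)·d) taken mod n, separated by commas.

345, 1011

n − 1 = 1156 = 2^2 · 289, so s = 2 and d = 289.
x_0 = 579^289 mod 1157 = 345.
x_1 = 345^2 mod 1157 = 1011.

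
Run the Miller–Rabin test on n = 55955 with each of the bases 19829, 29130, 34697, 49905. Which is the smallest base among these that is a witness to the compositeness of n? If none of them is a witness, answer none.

19829

n − 1 = 55954 = 2^1 · 27977, so s = 1 and d = 27977.
Base 19829: x_0 = 19829^27977 mod 55955 = 41599. x_0 ∉ {1, 55954} and s = 1, so 19829 is a Miller–Rabin witness and 55955 is composite.
Base 29130: x_0 = 29130^27977 mod 55955 = 7805. x_0 ∉ {1, 55954} and s = 1, so 29130 is a Miller–Rabin witness and 55955 is composite.
Base 34697: x_0 = 34697^27977 mod 55955 = 26197. x_0 ∉ {1, 55954} and s = 1, so 34697 is a Miller–Rabin witness and 55955 is composite.
Base 49905: x_0 = 49905^27977 mod 55955 = 17335. x_0 ∉ {1, 55954} and s = 1, so 49905 is a Miller–Rabin witness and 55955 is composite.
The smallest witness among the given bases is 19829.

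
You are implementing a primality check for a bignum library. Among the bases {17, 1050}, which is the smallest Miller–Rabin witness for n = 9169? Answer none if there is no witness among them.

n − 1 = 9168 = 2^4 · 573, so s = 4 and d = 573.
Base 17: x_0 = 17^573 mod 9169 = 2614. x_0 is neither 1 nor 9168, so continue squaring. x_1 = 2614^2 mod 9169 = 2091. x_2 = 2091^2 mod 9169 = 7837. x_3 = 7837^2 mod 9169 = 4607. Reached i = s−1 = 3 without hitting −1: 17 is a Miller–Rabin witness and 9169 is composite.
Base 1050: x_0 = 1050^573 mod 9169 = 4919. x_0 is neither 1 nor 9168, so continue squaring. x_1 = 4919^2 mod 9169 = 8739. x_2 = 8739^2 mod 9169 = 1520. x_3 = 1520^2 mod 9169 = 8981. Reached i = s−1 = 3 without hitting −1: 1050 is a Miller–Rabin witness and 9169 is composite.
The smallest witness among the given bases is 17.

17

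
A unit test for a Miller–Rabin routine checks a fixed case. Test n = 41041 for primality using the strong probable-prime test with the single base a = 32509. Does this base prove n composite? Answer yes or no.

n − 1 = 41040 = 2^4 · 2565, so s = 4 and d = 2565.
Repeated squaring mod 41041: 32509^1 ≡ 32509, 32509^2 ≡ 29331, 32509^4 ≡ 6119, 32509^8 ≡ 12769, 32509^16 ≡ 32509, 32509^32 ≡ 29331, 32509^64 ≡ 6119, 32509^128 ≡ 12769, 32509^256 ≡ 32509, 32509^512 ≡ 29331, 32509^1024 ≡ 6119, 32509^2048 ≡ 12769.
2565 = 2048 + 512 + 4 + 1, so 32509^2565 ≡ 12769·29331·6119·32509 ≡ 1 (mod 41041).
x_0 = 32509^2565 mod 41041 = 1.
x_0 = 1, so 32509 is not a witness.

no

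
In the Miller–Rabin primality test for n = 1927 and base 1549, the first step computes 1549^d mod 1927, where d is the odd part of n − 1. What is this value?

n − 1 = 1926 = 2^1 · 963, so s = 1 and d = 963.
By repeated squaring, 1549^963 ≡ 1075 (mod 1927).

1075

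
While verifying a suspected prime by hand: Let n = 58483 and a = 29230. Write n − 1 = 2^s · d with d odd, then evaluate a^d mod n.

54490

n − 1 = 58482 = 2^1 · 29241, so s = 1 and d = 29241.
Repeated squaring mod 58483: 29230^1 ≡ 29230, 29230^2 ≡ 14753, 29230^4 ≡ 35766, 29230^8 ≡ 8097, 29230^16 ≡ 1966, 29230^32 ≡ 5278, 29230^64 ≡ 19376, 29230^128 ≡ 26999, 29230^256 ≡ 13889, 29230^512 ≡ 27387, 29230^1024 ≡ 3294, 29230^2048 ≡ 31081, 29230^4096 ≡ 6367, 29230^8192 ≡ 9970, 29230^16384 ≡ 38283.
29241 = 16384 + 8192 + 4096 + 512 + 32 + 16 + 8 + 1, so 29230^29241 ≡ 38283·9970·6367·27387·5278·1966·8097·29230 ≡ 54490 (mod 58483).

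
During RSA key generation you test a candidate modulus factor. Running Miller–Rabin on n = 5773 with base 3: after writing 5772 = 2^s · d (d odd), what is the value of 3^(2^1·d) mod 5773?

5463

n − 1 = 5772 = 2^2 · 1443, so s = 2 and d = 1443.
x_0 = 3^1443 mod 5773 = 3620.
x_1 = 3620^2 mod 5773 = 5463.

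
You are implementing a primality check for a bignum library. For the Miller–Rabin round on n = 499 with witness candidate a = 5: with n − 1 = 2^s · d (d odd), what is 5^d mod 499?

1

n − 1 = 498 = 2^1 · 249, so s = 1 and d = 249.
5^249 mod 499 = 1.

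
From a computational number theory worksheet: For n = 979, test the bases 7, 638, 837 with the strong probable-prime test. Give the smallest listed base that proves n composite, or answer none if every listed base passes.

n − 1 = 978 = 2^1 · 489, so s = 1 and d = 489.
Base 7: x_0 = 7^489 mod 979 = 459. x_0 ∉ {1, 978} and s = 1, so 7 is a Miller–Rabin witness and 979 is composite.
Base 638: x_0 = 638^489 mod 979 = 418. x_0 ∉ {1, 978} and s = 1, so 638 is a Miller–Rabin witness and 979 is composite.
Base 837: x_0 = 837^489 mod 979 = 199. x_0 ∉ {1, 978} and s = 1, so 837 is a Miller–Rabin witness and 979 is composite.
The smallest witness among the given bases is 7.

7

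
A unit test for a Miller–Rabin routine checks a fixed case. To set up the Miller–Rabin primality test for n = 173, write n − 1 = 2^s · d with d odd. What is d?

Halving: 172 → 86 → 43; 43 is odd.
So 172 = 2^2 · 43.

43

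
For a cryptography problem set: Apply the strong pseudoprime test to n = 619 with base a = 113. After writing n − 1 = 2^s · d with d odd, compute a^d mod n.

n − 1 = 618 = 2^1 · 309, so s = 1 and d = 309.
Repeated squaring mod 619: 113^1 ≡ 113, 113^2 ≡ 389, 113^4 ≡ 285, 113^8 ≡ 136, 113^16 ≡ 545, 113^32 ≡ 524, 113^64 ≡ 359, 113^128 ≡ 129, 113^256 ≡ 547.
309 = 256 + 32 + 16 + 4 + 1, so 113^309 ≡ 547·524·545·285·113 ≡ 618 (mod 619).

618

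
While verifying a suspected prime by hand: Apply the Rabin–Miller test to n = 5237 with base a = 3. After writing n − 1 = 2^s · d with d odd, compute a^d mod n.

n − 1 = 5236 = 2^2 · 1309, so s = 2 and d = 1309.
3^1309 mod 5237 = 369.

369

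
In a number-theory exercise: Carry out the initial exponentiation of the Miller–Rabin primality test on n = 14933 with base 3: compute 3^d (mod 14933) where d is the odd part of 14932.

6220

n − 1 = 14932 = 2^2 · 3733, so s = 2 and d = 3733.
3^3733 mod 14933 = 6220.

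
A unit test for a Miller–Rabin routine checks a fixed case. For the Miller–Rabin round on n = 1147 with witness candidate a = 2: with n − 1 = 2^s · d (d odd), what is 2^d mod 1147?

1124

n − 1 = 1146 = 2^1 · 573, so s = 1 and d = 573.
Repeated squaring mod 1147: 2^1 ≡ 2, 2^2 ≡ 4, 2^4 ≡ 16, 2^8 ≡ 256, 2^16 ≡ 157, 2^32 ≡ 562, 2^64 ≡ 419, 2^128 ≡ 70, 2^256 ≡ 312, 2^512 ≡ 996.
573 = 512 + 32 + 16 + 8 + 4 + 1, so 2^573 ≡ 996·562·157·256·16·2 ≡ 1124 (mod 1147).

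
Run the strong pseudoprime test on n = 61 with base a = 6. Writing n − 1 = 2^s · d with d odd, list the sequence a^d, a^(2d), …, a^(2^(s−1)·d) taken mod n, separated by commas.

n − 1 = 60 = 2^2 · 15, so s = 2 and d = 15.
x_0 = 6^15 mod 61 = 50.
x_1 = 50^2 mod 61 = 60.

50, 60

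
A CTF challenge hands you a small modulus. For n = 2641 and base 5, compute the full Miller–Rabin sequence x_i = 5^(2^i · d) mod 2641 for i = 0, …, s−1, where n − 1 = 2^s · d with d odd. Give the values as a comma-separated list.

1759, 1470, 562, 1565

n − 1 = 2640 = 2^4 · 165, so s = 4 and d = 165.
x_0 = 5^165 mod 2641 = 1759.
x_1 = 1759^2 mod 2641 = 1470.
x_2 = 1470^2 mod 2641 = 562.
x_3 = 562^2 mod 2641 = 1565.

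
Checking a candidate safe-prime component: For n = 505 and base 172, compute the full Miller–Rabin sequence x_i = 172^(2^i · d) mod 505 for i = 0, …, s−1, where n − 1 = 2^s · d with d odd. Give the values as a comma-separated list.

428, 374, 496

n − 1 = 504 = 2^3 · 63, so s = 3 and d = 63.
x_0 = 172^63 mod 505 = 428.
x_1 = 428^2 mod 505 = 374.
x_2 = 374^2 mod 505 = 496.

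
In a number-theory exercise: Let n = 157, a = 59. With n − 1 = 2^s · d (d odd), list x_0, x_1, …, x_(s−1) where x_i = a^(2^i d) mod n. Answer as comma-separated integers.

129, 156

n − 1 = 156 = 2^2 · 39, so s = 2 and d = 39.
x_0 = 59^39 mod 157 = 129.
x_1 = 129^2 mod 157 = 156.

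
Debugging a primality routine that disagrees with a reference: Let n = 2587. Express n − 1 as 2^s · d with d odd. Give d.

Halving: 2586 → 1293; 1293 is odd.
So 2586 = 2^1 · 1293.

1293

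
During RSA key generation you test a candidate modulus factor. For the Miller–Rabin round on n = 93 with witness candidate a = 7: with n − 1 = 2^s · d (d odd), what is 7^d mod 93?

10

n − 1 = 92 = 2^2 · 23, so s = 2 and d = 23.
7^23 mod 93 = 10.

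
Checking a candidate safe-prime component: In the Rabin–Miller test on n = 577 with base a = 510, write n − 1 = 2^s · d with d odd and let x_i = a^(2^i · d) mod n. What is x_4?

n − 1 = 576 = 2^6 · 9, so s = 6 and d = 9.
x_0 = 510^9 mod 577 = 202.
x_1 = 202^2 mod 577 = 414.
x_2 = 414^2 mod 577 = 27.
x_3 = 27^2 mod 577 = 152.
x_4 = 152^2 mod 577 = 24.

24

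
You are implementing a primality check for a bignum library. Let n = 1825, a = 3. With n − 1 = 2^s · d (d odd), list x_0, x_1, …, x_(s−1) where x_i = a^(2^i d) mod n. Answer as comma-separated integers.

n − 1 = 1824 = 2^5 · 57, so s = 5 and d = 57.
x_0 = 3^57 mod 1825 = 338.
x_1 = 338^2 mod 1825 = 1094.
x_2 = 1094^2 mod 1825 = 1461.
x_3 = 1461^2 mod 1825 = 1096.
x_4 = 1096^2 mod 1825 = 366.

338, 1094, 1461, 1096, 366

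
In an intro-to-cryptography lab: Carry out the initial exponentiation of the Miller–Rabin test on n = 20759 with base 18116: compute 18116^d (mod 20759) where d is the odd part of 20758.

1

n − 1 = 20758 = 2^1 · 10379, so s = 1 and d = 10379.
Repeated squaring mod 20759: 18116^1 ≡ 18116, 18116^2 ≡ 10425, 18116^4 ≡ 7260, 18116^8 ≡ 499, 18116^16 ≡ 20652, 18116^32 ≡ 11449, 18116^64 ≡ 7275, 18116^128 ≡ 10934, 18116^256 ≡ 1275, 18116^512 ≡ 6423, 18116^1024 ≡ 6796, 18116^2048 ≡ 17600, 18116^4096 ≡ 14961, 18116^8192 ≡ 7983.
10379 = 8192 + 2048 + 128 + 8 + 2 + 1, so 18116^10379 ≡ 7983·17600·10934·499·10425·18116 ≡ 1 (mod 20759).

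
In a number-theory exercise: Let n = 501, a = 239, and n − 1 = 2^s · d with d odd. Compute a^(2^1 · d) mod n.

406

n − 1 = 500 = 2^2 · 125, so s = 2 and d = 125.
Repeated squaring mod 501: 239^1 ≡ 239, 239^2 ≡ 7, 239^4 ≡ 49, 239^8 ≡ 397, 239^16 ≡ 295, 239^32 ≡ 352, 239^64 ≡ 157.
125 = 64 + 32 + 16 + 8 + 4 + 1, so 239^125 ≡ 157·352·295·397·49·239 ≡ 89 (mod 501).
x_0 = 89.
x_1 = 89^2 mod 501 = 406.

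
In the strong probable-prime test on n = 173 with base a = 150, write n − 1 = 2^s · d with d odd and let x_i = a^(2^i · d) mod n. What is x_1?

1

n − 1 = 172 = 2^2 · 43, so s = 2 and d = 43.
x_0 = 150^43 mod 173 = 172.
x_1 = 172^2 mod 173 = 1.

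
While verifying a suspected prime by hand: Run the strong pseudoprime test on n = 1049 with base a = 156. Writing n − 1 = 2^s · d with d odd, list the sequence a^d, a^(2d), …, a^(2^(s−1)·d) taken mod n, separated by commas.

n − 1 = 1048 = 2^3 · 131, so s = 3 and d = 131.
x_0 = 156^131 mod 1049 = 588.
x_1 = 588^2 mod 1049 = 623.
x_2 = 623^2 mod 1049 = 1048.

588, 623, 1048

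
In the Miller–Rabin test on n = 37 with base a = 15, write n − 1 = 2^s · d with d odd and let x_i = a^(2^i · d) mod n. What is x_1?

36

n − 1 = 36 = 2^2 · 9, so s = 2 and d = 9.
x_0 = 15^9 mod 37 = 31.
x_1 = 31^2 mod 37 = 36.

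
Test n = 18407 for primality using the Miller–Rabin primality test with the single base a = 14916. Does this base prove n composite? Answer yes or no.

yes

n − 1 = 18406 = 2^1 · 9203, so s = 1 and d = 9203.
x_0 = 14916^9203 mod 18407 = 17085.
x_0 ∉ {1, 18406} and s = 1, so 14916 is a Miller–Rabin witness and 18407 is composite.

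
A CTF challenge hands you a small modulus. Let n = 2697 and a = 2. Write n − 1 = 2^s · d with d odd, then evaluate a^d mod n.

872

n − 1 = 2696 = 2^3 · 337, so s = 3 and d = 337.
2^337 mod 2697 = 872.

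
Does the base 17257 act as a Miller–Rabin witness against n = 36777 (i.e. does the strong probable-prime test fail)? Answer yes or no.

yes

n − 1 = 36776 = 2^3 · 4597, so s = 3 and d = 4597.
x_0 = 17257^4597 mod 36777 = 23263.
x_0 is neither 1 nor 36776, so continue squaring.
x_1 = 23263^2 mod 36777 = 30391.
x_2 = 30391^2 mod 36777 = 32080.
Reached i = s−1 = 2 without hitting −1: 17257 is a Miller–Rabin witness and 36777 is composite.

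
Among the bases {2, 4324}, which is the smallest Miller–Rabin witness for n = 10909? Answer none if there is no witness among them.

none

n − 1 = 10908 = 2^2 · 2727, so s = 2 and d = 2727.
Base 2: x_0 = 2^2727 mod 10909 = 2060. x_0 is neither 1 nor 10908, so continue squaring. x_1 = 2060^2 mod 10909 = 10908. x_1 ≡ −1, so 2 is not a witness.
Base 4324: x_0 = 4324^2727 mod 10909 = 1. x_0 = 1, so 4324 is not a witness.
No listed base is a witness for 10909.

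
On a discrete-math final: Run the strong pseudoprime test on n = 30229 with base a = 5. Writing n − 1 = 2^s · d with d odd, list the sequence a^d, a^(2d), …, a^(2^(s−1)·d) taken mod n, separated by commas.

1451, 19600

n − 1 = 30228 = 2^2 · 7557, so s = 2 and d = 7557.
x_0 = 5^7557 mod 30229 = 1451.
x_1 = 1451^2 mod 30229 = 19600.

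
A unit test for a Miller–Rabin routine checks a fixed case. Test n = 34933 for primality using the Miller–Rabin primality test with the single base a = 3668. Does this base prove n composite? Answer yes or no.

no

n − 1 = 34932 = 2^2 · 8733, so s = 2 and d = 8733.
x_0 = 3668^8733 mod 34933 = 1.
x_0 = 1, so 3668 is not a witness.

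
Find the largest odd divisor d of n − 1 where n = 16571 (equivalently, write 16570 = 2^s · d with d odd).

8285

Halving: 16570 → 8285; 8285 is odd.
So 16570 = 2^1 · 8285.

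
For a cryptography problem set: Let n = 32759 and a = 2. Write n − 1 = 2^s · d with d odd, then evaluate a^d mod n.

n − 1 = 32758 = 2^1 · 16379, so s = 1 and d = 16379.
2^16379 mod 32759 = 11993.

11993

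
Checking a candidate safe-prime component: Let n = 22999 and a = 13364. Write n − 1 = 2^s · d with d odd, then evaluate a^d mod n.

8547

n − 1 = 22998 = 2^1 · 11499, so s = 1 and d = 11499.
13364^11499 mod 22999 = 8547.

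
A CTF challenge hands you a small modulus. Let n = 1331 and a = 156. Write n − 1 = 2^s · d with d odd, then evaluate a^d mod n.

1099

n − 1 = 1330 = 2^1 · 665, so s = 1 and d = 665.
156^665 mod 1331 = 1099.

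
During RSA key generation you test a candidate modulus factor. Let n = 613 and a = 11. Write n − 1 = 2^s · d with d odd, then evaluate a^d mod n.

n − 1 = 612 = 2^2 · 153, so s = 2 and d = 153.
Repeated squaring mod 613: 11^1 ≡ 11, 11^2 ≡ 121, 11^4 ≡ 542, 11^8 ≡ 137, 11^16 ≡ 379, 11^32 ≡ 199, 11^64 ≡ 369, 11^128 ≡ 75.
153 = 128 + 16 + 8 + 1, so 11^153 ≡ 75·379·137·11 ≡ 35 (mod 613).

35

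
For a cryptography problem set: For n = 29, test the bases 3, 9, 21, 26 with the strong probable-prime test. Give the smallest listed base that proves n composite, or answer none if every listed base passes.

none

n − 1 = 28 = 2^2 · 7, so s = 2 and d = 7.
Base 3: x_0 = 3^7 mod 29 = 12. x_0 is neither 1 nor 28, so continue squaring. x_1 = 12^2 mod 29 = 28. x_1 ≡ −1, so 3 is not a witness.
Base 9: x_0 = 9^7 mod 29 = 28. x_0 = 28 ≡ −1, so 9 is not a witness.
Base 21: x_0 = 21^7 mod 29 = 12. x_0 is neither 1 nor 28, so continue squaring. x_1 = 12^2 mod 29 = 28. x_1 ≡ −1, so 21 is not a witness.
Base 26: x_0 = 26^7 mod 29 = 17. x_0 is neither 1 nor 28, so continue squaring. x_1 = 17^2 mod 29 = 28. x_1 ≡ −1, so 26 is not a witness.
No listed base is a witness for 29.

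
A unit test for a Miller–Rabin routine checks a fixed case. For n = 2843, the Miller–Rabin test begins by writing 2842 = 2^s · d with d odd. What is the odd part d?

Halving: 2842 → 1421; 1421 is odd.
So 2842 = 2^1 · 1421.

1421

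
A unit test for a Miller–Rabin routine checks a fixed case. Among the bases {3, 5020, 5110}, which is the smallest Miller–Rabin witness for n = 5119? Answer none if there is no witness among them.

n − 1 = 5118 = 2^1 · 2559, so s = 1 and d = 2559.
Base 3: x_0 = 3^2559 mod 5119 = 5118. x_0 = 5118 ≡ −1, so 3 is not a witness.
Base 5020: x_0 = 5020^2559 mod 5119 = 1. x_0 = 1, so 5020 is not a witness.
Base 5110: x_0 = 5110^2559 mod 5119 = 5118. x_0 = 5118 ≡ −1, so 5110 is not a witness.
No listed base is a witness for 5119.

none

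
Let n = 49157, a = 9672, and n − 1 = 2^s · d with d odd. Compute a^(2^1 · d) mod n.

49156

n − 1 = 49156 = 2^2 · 12289, so s = 2 and d = 12289.
x_0 = 9672^12289 mod 49157 = 37867.
x_1 = 37867^2 mod 49157 = 49156.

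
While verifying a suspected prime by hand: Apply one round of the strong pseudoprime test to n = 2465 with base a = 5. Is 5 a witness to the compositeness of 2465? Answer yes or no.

yes

n − 1 = 2464 = 2^5 · 77, so s = 5 and d = 77.
Repeated squaring mod 2465: 5^1 ≡ 5, 5^2 ≡ 25, 5^4 ≡ 625, 5^8 ≡ 1155, 5^16 ≡ 460, 5^32 ≡ 2075, 5^64 ≡ 1735.
77 = 64 + 8 + 4 + 1, so 5^77 ≡ 1735·1155·625·5 ≡ 2145 (mod 2465).
x_0 = 5^77 mod 2465 = 2145.
x_0 is neither 1 nor 2464, so continue squaring.
x_1 = 2145^2 mod 2465 = 1335.
x_2 = 1335^2 mod 2465 = 30.
x_3 = 30^2 mod 2465 = 900.
x_4 = 900^2 mod 2465 = 1480.
Reached i = s−1 = 4 without hitting −1: 5 is a Miller–Rabin witness and 2465 is composite.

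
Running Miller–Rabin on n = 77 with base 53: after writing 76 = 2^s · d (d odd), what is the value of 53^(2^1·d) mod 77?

58

n − 1 = 76 = 2^2 · 19, so s = 2 and d = 19.
x_0 = 53^19 mod 77 = 60.
x_1 = 60^2 mod 77 = 58.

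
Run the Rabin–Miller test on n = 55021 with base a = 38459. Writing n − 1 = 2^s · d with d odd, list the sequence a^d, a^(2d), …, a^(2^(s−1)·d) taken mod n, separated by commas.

52606, 55020

n − 1 = 55020 = 2^2 · 13755, so s = 2 and d = 13755.
x_0 = 38459^13755 mod 55021 = 52606.
x_1 = 52606^2 mod 55021 = 55020.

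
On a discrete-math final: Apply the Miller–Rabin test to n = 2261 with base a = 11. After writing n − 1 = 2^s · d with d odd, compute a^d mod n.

809

n − 1 = 2260 = 2^2 · 565, so s = 2 and d = 565.
11^565 mod 2261 = 809.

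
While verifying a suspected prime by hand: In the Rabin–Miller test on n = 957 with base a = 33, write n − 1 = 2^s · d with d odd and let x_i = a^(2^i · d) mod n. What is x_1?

n − 1 = 956 = 2^2 · 239, so s = 2 and d = 239.
x_0 = 33^239 mod 957 = 33.
x_1 = 33^2 mod 957 = 132.

132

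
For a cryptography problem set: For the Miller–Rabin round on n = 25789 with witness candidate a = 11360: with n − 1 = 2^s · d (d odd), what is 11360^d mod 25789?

n − 1 = 25788 = 2^2 · 6447, so s = 2 and d = 6447.
11360^6447 mod 25789 = 3294.

3294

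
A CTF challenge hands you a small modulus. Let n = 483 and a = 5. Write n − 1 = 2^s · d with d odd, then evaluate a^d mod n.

n − 1 = 482 = 2^1 · 241, so s = 1 and d = 241.
Repeated squaring mod 483: 5^1 ≡ 5, 5^2 ≡ 25, 5^4 ≡ 142, 5^8 ≡ 361, 5^16 ≡ 394, 5^32 ≡ 193, 5^64 ≡ 58, 5^128 ≡ 466.
241 = 128 + 64 + 32 + 16 + 1, so 5^241 ≡ 466·58·193·394·5 ≡ 152 (mod 483).

152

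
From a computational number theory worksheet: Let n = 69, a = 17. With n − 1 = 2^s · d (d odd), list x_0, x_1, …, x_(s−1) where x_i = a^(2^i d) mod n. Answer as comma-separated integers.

n − 1 = 68 = 2^2 · 17, so s = 2 and d = 17.
x_0 = 17^17 mod 69 = 11.
x_1 = 11^2 mod 69 = 52.

11, 52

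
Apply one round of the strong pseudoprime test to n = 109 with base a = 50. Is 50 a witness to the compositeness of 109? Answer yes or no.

n − 1 = 108 = 2^2 · 27, so s = 2 and d = 27.
x_0 = 50^27 mod 109 = 33.
x_0 is neither 1 nor 108, so continue squaring.
x_1 = 33^2 mod 109 = 108.
x_1 ≡ −1, so 50 is not a witness.

no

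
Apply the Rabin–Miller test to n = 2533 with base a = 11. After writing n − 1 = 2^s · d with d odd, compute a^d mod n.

1264

n − 1 = 2532 = 2^2 · 633, so s = 2 and d = 633.
11^633 mod 2533 = 1264.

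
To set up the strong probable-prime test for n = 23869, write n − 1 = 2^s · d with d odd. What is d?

Halving: 23868 → 11934 → 5967; 5967 is odd.
So 23868 = 2^2 · 5967.

5967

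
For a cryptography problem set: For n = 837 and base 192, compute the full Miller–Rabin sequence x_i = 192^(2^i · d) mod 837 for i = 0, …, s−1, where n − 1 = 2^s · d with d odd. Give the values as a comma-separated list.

n − 1 = 836 = 2^2 · 209, so s = 2 and d = 209.
x_0 = 192^209 mod 837 = 243.
x_1 = 243^2 mod 837 = 459.

243, 459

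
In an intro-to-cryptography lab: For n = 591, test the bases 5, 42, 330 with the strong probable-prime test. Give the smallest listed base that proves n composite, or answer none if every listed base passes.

5

n − 1 = 590 = 2^1 · 295, so s = 1 and d = 295.
Base 5: x_0 = 5^295 mod 591 = 389. x_0 ∉ {1, 590} and s = 1, so 5 is a Miller–Rabin witness and 591 is composite.
Base 42: x_0 = 42^295 mod 591 = 42. x_0 ∉ {1, 590} and s = 1, so 42 is a Miller–Rabin witness and 591 is composite.
Base 330: x_0 = 330^295 mod 591 = 330. x_0 ∉ {1, 590} and s = 1, so 330 is a Miller–Rabin witness and 591 is composite.
The smallest witness among the given bases is 5.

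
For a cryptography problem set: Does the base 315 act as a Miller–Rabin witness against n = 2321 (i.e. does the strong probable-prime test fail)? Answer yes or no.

n − 1 = 2320 = 2^4 · 145, so s = 4 and d = 145.
x_0 = 315^145 mod 2321 = 2320.
x_0 = 2320 ≡ −1, so 315 is not a witness.

no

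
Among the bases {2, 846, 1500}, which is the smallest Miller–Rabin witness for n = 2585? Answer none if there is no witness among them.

2

n − 1 = 2584 = 2^3 · 323, so s = 3 and d = 323.
Base 2: x_0 = 2^323 mod 2585 = 613. x_0 is neither 1 nor 2584, so continue squaring. x_1 = 613^2 mod 2585 = 944. x_2 = 944^2 mod 2585 = 1896. Reached i = s−1 = 2 without hitting −1: 2 is a Miller–Rabin witness and 2585 is composite.
Base 846: x_0 = 846^323 mod 2585 = 846. x_0 is neither 1 nor 2584, so continue squaring. x_1 = 846^2 mod 2585 = 2256. x_2 = 2256^2 mod 2585 = 2256. Reached i = s−1 = 2 without hitting −1: 846 is a Miller–Rabin witness and 2585 is composite.
Base 1500: x_0 = 1500^323 mod 2585 = 2440. x_0 is neither 1 nor 2584, so continue squaring. x_1 = 2440^2 mod 2585 = 345. x_2 = 345^2 mod 2585 = 115. Reached i = s−1 = 2 without hitting −1: 1500 is a Miller–Rabin witness and 2585 is composite.
The smallest witness among the given bases is 2.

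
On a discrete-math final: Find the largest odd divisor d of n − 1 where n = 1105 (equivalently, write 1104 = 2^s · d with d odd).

Halving: 1104 → 552 → 276 → 138 → 69; 69 is odd.
So 1104 = 2^4 · 69.

69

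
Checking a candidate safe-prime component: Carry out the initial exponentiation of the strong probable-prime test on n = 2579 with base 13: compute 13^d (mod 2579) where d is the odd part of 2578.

2578

n − 1 = 2578 = 2^1 · 1289, so s = 1 and d = 1289.
By repeated squaring, 13^1289 ≡ 2578 (mod 2579).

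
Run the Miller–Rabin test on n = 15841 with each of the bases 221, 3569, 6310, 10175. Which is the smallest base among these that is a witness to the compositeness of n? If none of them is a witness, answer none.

3569

n − 1 = 15840 = 2^5 · 495, so s = 5 and d = 495.
Base 221: x_0 = 221^495 mod 15841 = 1. x_0 = 1, so 221 is not a witness.
Base 3569: x_0 = 3569^495 mod 15841 = 13796. x_0 is neither 1 nor 15840, so continue squaring. x_1 = 13796^2 mod 15841 = 1. x_1 = 1 but x_0 ≠ ±1, a nontrivial square root of 1 — 3569 is a witness and 15841 is composite.
Base 6310: x_0 = 6310^495 mod 15841 = 15623. x_0 is neither 1 nor 15840, so continue squaring. x_1 = 15623^2 mod 15841 = 1. x_1 = 1 but x_0 ≠ ±1, a nontrivial square root of 1 — 6310 is a witness and 15841 is composite.
Base 10175: x_0 = 10175^495 mod 15841 = 5643. x_0 is neither 1 nor 15840, so continue squaring. x_1 = 5643^2 mod 15841 = 3039. x_2 = 3039^2 mod 15841 = 218. x_3 = 218^2 mod 15841 = 1. x_3 = 1 but x_2 ≠ ±1, a nontrivial square root of 1 — 10175 is a witness and 15841 is composite.
The smallest witness among the given bases is 3569.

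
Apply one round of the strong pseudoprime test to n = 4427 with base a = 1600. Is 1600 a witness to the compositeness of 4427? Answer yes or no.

yes

n − 1 = 4426 = 2^1 · 2213, so s = 1 and d = 2213.
x_0 = 1600^2213 mod 4427 = 2152.
x_0 ∉ {1, 4426} and s = 1, so 1600 is a Miller–Rabin witness and 4427 is composite.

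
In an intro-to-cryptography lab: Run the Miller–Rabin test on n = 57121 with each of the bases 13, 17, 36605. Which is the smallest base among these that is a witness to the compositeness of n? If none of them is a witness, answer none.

n − 1 = 57120 = 2^5 · 1785, so s = 5 and d = 1785.
Base 13: x_0 = 13^1785 mod 57121 = 54491. x_0 is neither 1 nor 57120, so continue squaring. x_1 = 54491^2 mod 57121 = 5259. x_2 = 5259^2 mod 57121 = 10517. x_3 = 10517^2 mod 57121 = 21033. x_4 = 21033^2 mod 57121 = 42065. Reached i = s−1 = 4 without hitting −1: 13 is a Miller–Rabin witness and 57121 is composite.
Base 17: x_0 = 17^1785 mod 57121 = 5020. x_0 is neither 1 nor 57120, so continue squaring. x_1 = 5020^2 mod 57121 = 10039. x_2 = 10039^2 mod 57121 = 20077. x_3 = 20077^2 mod 57121 = 40153. x_4 = 40153^2 mod 57121 = 23184. Reached i = s−1 = 4 without hitting −1: 17 is a Miller–Rabin witness and 57121 is composite.
Base 36605: x_0 = 36605^1785 mod 57121 = 26767. x_0 is neither 1 nor 57120, so continue squaring. x_1 = 26767^2 mod 57121 = 3586. x_2 = 3586^2 mod 57121 = 7171. x_3 = 7171^2 mod 57121 = 14341. x_4 = 14341^2 mod 57121 = 28681. Reached i = s−1 = 4 without hitting −1: 36605 is a Miller–Rabin witness and 57121 is composite.
The smallest witness among the given bases is 13.

13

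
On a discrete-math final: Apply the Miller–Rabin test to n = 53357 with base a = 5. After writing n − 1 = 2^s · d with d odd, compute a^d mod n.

48324

n − 1 = 53356 = 2^2 · 13339, so s = 2 and d = 13339.
Repeated squaring mod 53357: 5^1 ≡ 5, 5^2 ≡ 25, 5^4 ≡ 625, 5^8 ≡ 17126, 5^16 ≡ 49804, 5^32 ≡ 31557, 5^64 ≡ 42558, 5^128 ≡ 33356, 5^256 ≡ 22572, 5^512 ≡ 42548, 5^1024 ≡ 36008, 5^2048 ≡ 964, 5^4096 ≡ 22227, 5^8192 ≡ 7066.
13339 = 8192 + 4096 + 1024 + 16 + 8 + 2 + 1, so 5^13339 ≡ 7066·22227·36008·49804·17126·25·5 ≡ 48324 (mod 53357).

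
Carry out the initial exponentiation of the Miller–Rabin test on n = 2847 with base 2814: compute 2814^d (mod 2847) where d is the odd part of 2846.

n − 1 = 2846 = 2^1 · 1423, so s = 1 and d = 1423.
2814^1423 mod 2847 = 891.

891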